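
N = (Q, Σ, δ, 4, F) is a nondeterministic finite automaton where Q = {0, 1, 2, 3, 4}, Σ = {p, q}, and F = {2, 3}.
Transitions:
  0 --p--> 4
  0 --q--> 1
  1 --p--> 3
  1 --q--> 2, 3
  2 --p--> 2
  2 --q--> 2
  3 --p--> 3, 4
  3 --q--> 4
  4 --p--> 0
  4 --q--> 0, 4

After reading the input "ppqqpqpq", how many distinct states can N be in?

3

Start: {4}
read p: {0}
read p: {4}
read q: {0, 4}
read q: {0, 1, 4}
read p: {0, 3, 4}
read q: {0, 1, 4}
read p: {0, 3, 4}
read q: {0, 1, 4}
Final reachable set {0, 1, 4} has 3 states.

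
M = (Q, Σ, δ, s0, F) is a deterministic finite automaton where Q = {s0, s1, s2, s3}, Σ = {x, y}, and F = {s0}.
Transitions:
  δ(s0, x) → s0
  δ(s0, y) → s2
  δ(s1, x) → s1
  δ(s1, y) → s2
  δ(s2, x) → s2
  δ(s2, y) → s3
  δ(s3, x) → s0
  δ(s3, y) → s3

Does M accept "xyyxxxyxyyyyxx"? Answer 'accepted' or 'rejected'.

s0 --x--> s0
s0 --y--> s2
s2 --y--> s3
s3 --x--> s0
s0 --x--> s0
s0 --x--> s0
s0 --y--> s2
s2 --x--> s2
s2 --y--> s3
s3 --y--> s3
s3 --y--> s3
s3 --y--> s3
s3 --x--> s0
s0 --x--> s0
End in state s0, which is an accepting state.

accepted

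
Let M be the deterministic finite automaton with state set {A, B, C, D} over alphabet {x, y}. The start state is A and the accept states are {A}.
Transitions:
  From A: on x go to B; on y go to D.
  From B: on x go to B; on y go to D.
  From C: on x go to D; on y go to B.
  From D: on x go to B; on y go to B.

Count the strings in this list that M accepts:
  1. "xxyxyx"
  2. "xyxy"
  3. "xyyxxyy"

0

"xxyxyx": rejected
"xyxy": rejected
"xyyxxyy": rejected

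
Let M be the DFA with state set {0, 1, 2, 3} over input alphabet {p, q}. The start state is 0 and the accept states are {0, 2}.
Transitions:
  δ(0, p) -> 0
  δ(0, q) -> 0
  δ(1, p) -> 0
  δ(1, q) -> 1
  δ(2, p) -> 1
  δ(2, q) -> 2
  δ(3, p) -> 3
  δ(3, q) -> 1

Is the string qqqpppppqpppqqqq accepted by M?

accepted

0 --q--> 0
0 --q--> 0
0 --q--> 0
0 --p--> 0
0 --p--> 0
0 --p--> 0
0 --p--> 0
0 --p--> 0
0 --q--> 0
0 --p--> 0
0 --p--> 0
0 --p--> 0
0 --q--> 0
0 --q--> 0
0 --q--> 0
0 --q--> 0
End in state 0, which is an accepting state.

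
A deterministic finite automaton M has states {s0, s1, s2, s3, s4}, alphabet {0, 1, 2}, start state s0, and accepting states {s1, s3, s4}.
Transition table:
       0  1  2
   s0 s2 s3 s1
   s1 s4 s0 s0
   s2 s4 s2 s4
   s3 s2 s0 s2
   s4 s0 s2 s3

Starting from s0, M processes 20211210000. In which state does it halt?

s4

s0 --2--> s1
s1 --0--> s4
s4 --2--> s3
s3 --1--> s0
s0 --1--> s3
s3 --2--> s2
s2 --1--> s2
s2 --0--> s4
s4 --0--> s0
s0 --0--> s2
s2 --0--> s4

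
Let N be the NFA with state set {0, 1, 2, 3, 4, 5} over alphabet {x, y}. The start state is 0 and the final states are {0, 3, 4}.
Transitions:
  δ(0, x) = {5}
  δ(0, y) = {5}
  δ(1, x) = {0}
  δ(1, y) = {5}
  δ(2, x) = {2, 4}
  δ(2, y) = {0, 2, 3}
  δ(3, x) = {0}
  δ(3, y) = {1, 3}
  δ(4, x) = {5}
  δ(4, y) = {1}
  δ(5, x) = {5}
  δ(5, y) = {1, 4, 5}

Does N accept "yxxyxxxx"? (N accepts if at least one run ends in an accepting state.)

Start: {0}
read y: {5}
read x: {5}
read x: {5}
read y: {1, 4, 5}
read x: {0, 5}
read x: {5}
read x: {5}
read x: {5}
Reachable ∩ accepting = {} — empty.

rejected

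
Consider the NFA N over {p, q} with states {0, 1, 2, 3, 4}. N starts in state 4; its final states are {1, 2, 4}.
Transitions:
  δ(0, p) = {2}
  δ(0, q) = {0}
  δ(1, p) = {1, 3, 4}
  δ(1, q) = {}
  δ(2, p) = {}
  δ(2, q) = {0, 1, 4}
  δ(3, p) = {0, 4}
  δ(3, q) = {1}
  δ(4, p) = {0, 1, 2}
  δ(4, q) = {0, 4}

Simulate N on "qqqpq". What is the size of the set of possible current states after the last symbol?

Start: {4}
read q: {0, 4}
read q: {0, 4}
read q: {0, 4}
read p: {0, 1, 2}
read q: {0, 1, 4}
Final reachable set {0, 1, 4} has 3 states.

3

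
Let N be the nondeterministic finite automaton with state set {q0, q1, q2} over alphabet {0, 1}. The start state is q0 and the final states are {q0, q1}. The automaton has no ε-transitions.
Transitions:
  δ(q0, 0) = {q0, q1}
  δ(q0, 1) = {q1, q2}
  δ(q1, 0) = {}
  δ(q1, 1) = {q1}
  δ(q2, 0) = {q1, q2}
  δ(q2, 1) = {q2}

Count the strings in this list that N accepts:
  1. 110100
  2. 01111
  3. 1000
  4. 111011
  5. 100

110100: accepted
01111: accepted
1000: accepted
111011: accepted
100: accepted

5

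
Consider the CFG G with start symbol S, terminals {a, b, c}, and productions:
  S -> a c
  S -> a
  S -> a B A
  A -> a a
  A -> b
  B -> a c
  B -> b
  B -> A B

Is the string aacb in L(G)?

yes

S ⇒ aBA ⇒ aacA ⇒ aacb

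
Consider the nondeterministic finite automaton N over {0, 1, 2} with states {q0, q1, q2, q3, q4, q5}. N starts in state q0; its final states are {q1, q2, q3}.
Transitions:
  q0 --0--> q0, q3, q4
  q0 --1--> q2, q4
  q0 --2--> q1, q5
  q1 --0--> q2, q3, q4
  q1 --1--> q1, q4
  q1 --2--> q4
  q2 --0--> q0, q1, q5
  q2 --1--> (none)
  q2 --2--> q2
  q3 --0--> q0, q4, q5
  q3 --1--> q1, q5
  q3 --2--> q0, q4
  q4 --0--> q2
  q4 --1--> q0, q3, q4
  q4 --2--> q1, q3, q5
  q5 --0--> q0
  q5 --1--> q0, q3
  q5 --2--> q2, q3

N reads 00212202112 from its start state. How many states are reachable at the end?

6

Start: {q0}
read 0: {q0, q3, q4}
read 0: {q0, q2, q3, q4, q5}
read 2: {q0, q1, q2, q3, q4, q5}
read 1: {q0, q1, q2, q3, q4, q5}
read 2: {q0, q1, q2, q3, q4, q5}
read 2: {q0, q1, q2, q3, q4, q5}
read 0: {q0, q1, q2, q3, q4, q5}
read 2: {q0, q1, q2, q3, q4, q5}
read 1: {q0, q1, q2, q3, q4, q5}
read 1: {q0, q1, q2, q3, q4, q5}
read 2: {q0, q1, q2, q3, q4, q5}
Final reachable set {q0, q1, q2, q3, q4, q5} has 6 states.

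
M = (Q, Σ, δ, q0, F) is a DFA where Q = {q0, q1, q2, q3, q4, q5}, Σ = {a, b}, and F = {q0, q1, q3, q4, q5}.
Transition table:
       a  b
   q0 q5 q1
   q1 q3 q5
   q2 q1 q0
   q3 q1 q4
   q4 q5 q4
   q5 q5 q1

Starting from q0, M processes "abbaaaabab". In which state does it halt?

q0 --a--> q5
q5 --b--> q1
q1 --b--> q5
q5 --a--> q5
q5 --a--> q5
q5 --a--> q5
q5 --a--> q5
q5 --b--> q1
q1 --a--> q3
q3 --b--> q4

q4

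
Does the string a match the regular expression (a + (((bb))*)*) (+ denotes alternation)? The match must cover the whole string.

yes

The left alternative a matches a.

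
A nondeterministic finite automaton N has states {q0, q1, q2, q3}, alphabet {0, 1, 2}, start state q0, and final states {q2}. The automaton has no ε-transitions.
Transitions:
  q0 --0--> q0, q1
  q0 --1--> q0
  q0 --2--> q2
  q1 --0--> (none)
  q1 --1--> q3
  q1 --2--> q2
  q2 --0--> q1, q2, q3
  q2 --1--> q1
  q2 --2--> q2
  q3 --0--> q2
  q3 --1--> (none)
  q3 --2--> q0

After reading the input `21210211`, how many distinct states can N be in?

Start: {q0}
read 2: {q2}
read 1: {q1}
read 2: {q2}
read 1: {q1}
read 0: {}
The reachable set is empty and stays empty for the remaining 3 symbols.
Final reachable set {} has 0 states.

0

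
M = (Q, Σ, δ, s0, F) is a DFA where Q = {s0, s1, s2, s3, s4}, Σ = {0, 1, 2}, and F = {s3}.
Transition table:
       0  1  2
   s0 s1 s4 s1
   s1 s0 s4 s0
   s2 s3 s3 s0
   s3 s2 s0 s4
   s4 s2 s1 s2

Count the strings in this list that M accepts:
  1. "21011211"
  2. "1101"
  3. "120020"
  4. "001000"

"21011211": rejected
"1101": rejected
"120020": rejected
"001000": rejected

0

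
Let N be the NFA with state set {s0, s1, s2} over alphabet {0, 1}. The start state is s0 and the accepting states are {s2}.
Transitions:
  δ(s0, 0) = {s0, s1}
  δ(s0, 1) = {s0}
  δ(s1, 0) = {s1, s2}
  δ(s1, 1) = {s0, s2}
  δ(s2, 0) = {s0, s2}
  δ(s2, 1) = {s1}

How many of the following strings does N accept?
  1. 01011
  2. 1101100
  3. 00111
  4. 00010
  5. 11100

01011: accepted
1101100: accepted
00111: accepted
00010: accepted
11100: accepted

5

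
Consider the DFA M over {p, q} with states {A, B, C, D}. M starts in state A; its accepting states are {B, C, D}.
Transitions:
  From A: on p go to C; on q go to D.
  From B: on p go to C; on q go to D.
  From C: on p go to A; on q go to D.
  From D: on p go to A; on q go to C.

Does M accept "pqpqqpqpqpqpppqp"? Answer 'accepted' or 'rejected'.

A --p--> C
C --q--> D
D --p--> A
A --q--> D
D --q--> C
C --p--> A
A --q--> D
D --p--> A
A --q--> D
D --p--> A
A --q--> D
D --p--> A
A --p--> C
C --p--> A
A --q--> D
D --p--> A
End in state A, which is not an accepting state.

rejected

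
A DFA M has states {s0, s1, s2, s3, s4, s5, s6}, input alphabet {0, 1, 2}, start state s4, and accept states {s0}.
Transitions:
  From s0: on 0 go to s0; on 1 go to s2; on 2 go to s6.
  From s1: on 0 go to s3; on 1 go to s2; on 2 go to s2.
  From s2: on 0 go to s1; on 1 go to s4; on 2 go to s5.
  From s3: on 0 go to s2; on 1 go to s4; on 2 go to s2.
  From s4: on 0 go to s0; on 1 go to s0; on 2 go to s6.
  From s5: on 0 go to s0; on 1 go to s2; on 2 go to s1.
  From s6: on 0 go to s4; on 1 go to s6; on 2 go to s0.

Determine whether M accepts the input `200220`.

accepted

s4 --2--> s6
s6 --0--> s4
s4 --0--> s0
s0 --2--> s6
s6 --2--> s0
s0 --0--> s0
End in state s0, which is an accepting state.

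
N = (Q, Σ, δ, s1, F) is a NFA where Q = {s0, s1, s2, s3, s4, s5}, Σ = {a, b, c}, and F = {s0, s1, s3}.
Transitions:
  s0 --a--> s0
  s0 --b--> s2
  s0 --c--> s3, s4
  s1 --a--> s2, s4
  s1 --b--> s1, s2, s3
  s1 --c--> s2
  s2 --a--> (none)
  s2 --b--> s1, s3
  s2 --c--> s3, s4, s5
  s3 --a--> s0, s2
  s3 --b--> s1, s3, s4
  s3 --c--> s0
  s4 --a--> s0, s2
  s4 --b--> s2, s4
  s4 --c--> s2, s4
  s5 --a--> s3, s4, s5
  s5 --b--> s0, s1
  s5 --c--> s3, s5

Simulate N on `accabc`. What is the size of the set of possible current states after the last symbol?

5

Start: {s1}
read a: {s2, s4}
read c: {s2, s3, s4, s5}
read c: {s0, s2, s3, s4, s5}
read a: {s0, s2, s3, s4, s5}
read b: {s0, s1, s2, s3, s4}
read c: {s0, s2, s3, s4, s5}
Final reachable set {s0, s2, s3, s4, s5} has 5 states.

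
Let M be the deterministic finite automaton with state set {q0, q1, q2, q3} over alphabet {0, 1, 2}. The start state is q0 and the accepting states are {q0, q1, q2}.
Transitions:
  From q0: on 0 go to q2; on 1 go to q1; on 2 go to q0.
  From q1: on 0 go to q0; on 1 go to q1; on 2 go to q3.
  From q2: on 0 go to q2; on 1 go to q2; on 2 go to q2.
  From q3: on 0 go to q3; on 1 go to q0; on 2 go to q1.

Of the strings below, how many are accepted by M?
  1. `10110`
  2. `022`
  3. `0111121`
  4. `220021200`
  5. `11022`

`10110`: accepted
`022`: accepted
`0111121`: accepted
`220021200`: accepted
`11022`: accepted

5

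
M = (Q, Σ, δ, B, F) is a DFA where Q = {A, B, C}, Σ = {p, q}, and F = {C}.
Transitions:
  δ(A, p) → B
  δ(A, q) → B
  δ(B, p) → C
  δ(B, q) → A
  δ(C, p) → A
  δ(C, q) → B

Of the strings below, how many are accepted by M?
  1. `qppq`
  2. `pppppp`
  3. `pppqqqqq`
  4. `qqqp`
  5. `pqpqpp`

0

`qppq`: rejected
`pppppp`: rejected
`pppqqqqq`: rejected
`qqqp`: rejected
`pqpqpp`: rejected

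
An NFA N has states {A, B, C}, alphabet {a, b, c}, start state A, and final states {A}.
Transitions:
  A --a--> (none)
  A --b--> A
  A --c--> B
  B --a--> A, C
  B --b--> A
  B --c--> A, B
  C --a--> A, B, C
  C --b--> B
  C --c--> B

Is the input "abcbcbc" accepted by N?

Start: {A}
read a: {}
The reachable set is empty and stays empty for the remaining 6 symbols.
Reachable ∩ accepting = {} — empty.

rejected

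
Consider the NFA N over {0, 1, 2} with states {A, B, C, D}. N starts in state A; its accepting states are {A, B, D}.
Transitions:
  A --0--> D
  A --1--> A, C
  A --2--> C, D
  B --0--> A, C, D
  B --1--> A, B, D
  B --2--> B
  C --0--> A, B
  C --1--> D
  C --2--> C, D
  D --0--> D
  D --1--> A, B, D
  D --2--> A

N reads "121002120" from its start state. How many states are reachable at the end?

Start: {A}
read 1: {A, C}
read 2: {C, D}
read 1: {A, B, D}
read 0: {A, C, D}
read 0: {A, B, D}
read 2: {A, B, C, D}
read 1: {A, B, C, D}
read 2: {A, B, C, D}
read 0: {A, B, C, D}
Final reachable set {A, B, C, D} has 4 states.

4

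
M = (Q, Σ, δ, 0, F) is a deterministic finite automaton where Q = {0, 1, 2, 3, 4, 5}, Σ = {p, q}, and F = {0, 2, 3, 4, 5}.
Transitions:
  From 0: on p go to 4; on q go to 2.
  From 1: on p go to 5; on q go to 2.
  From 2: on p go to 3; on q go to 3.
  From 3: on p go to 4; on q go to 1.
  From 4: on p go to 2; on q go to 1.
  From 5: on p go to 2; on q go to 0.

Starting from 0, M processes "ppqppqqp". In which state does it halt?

5

0 --p--> 4
4 --p--> 2
2 --q--> 3
3 --p--> 4
4 --p--> 2
2 --q--> 3
3 --q--> 1
1 --p--> 5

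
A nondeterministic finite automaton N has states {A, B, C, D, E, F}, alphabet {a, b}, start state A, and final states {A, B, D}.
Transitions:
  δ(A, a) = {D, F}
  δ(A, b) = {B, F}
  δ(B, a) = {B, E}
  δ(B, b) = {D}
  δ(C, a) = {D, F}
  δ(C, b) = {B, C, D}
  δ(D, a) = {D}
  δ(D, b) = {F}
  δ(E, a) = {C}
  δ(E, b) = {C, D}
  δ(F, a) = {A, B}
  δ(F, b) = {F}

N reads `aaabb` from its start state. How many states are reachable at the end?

4

Start: {A}
read a: {D, F}
read a: {A, B, D}
read a: {B, D, E, F}
read b: {C, D, F}
read b: {B, C, D, F}
Final reachable set {B, C, D, F} has 4 states.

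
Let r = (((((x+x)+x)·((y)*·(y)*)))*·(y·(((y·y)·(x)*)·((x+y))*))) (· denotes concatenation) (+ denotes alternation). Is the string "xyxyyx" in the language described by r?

No split of xyxyyx into u·v has ((((x+x)+x)·((y)*·(y)*)))* matching u and (y·(((y·y)·(x)*)·((x+y))*)) matching v.

no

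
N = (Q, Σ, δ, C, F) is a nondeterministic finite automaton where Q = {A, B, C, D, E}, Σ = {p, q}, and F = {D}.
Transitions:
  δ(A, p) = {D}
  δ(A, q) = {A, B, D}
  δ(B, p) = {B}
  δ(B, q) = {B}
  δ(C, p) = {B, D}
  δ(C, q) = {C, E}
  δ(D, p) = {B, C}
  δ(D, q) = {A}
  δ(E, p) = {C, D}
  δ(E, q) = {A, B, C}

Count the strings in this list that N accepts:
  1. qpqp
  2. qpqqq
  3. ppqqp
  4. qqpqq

qpqp: accepted
qpqqq: accepted
ppqqp: accepted
qqpqq: accepted

4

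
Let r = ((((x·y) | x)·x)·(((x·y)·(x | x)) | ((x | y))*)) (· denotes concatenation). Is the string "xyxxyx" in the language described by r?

Split as xyx·xyx: (((x·y)|x)·x) matches xyx and (((x·y)·(x|x))|((x|y))*) matches xyx.

yes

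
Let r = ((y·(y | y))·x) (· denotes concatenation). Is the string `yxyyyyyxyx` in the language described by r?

No split of yxyyyyyxyx into u·v has (y·(y|y)) matching u and x matching v.

no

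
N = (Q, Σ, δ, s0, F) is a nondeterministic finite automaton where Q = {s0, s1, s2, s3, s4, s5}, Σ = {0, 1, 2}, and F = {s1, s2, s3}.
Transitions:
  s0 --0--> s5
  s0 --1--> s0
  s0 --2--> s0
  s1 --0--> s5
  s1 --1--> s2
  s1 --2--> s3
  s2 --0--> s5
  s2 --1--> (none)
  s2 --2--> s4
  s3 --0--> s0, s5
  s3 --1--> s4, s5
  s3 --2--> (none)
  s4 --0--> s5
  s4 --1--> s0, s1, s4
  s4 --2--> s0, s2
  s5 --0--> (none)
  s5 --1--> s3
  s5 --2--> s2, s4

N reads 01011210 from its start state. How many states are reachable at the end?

1

Start: {s0}
read 0: {s5}
read 1: {s3}
read 0: {s0, s5}
read 1: {s0, s3}
read 1: {s0, s4, s5}
read 2: {s0, s2, s4}
read 1: {s0, s1, s4}
read 0: {s5}
Final reachable set {s5} has 1 state.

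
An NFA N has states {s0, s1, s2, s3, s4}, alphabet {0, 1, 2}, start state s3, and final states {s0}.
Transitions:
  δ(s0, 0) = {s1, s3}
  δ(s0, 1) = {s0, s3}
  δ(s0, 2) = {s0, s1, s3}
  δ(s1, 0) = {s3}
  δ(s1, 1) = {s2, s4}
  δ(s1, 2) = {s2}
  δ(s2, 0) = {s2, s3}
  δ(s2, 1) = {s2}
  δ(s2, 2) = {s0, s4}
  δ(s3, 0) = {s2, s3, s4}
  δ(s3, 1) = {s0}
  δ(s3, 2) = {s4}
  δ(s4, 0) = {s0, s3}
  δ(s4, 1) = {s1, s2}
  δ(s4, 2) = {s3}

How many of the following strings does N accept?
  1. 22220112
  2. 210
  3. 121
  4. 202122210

3

22220112: accepted
210: rejected
121: accepted
202122210: accepted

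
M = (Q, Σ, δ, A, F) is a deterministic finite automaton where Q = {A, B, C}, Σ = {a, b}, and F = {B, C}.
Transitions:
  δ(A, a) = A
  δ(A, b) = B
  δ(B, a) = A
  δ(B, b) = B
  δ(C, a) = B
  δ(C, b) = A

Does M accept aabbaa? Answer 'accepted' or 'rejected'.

A --a--> A
A --a--> A
A --b--> B
B --b--> B
B --a--> A
A --a--> A
End in state A, which is not an accepting state.

rejected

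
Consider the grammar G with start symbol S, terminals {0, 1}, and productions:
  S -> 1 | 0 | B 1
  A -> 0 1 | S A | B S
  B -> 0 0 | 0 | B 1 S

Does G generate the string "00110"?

no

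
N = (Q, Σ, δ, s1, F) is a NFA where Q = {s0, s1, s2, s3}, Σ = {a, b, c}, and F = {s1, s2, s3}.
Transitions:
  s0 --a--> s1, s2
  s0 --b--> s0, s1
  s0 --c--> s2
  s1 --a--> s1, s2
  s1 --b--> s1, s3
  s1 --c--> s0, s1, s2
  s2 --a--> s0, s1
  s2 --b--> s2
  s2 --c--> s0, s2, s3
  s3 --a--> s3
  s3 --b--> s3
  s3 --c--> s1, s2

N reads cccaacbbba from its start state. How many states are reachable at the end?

Start: {s1}
read c: {s0, s1, s2}
read c: {s0, s1, s2, s3}
read c: {s0, s1, s2, s3}
read a: {s0, s1, s2, s3}
read a: {s0, s1, s2, s3}
read c: {s0, s1, s2, s3}
read b: {s0, s1, s2, s3}
read b: {s0, s1, s2, s3}
read b: {s0, s1, s2, s3}
read a: {s0, s1, s2, s3}
Final reachable set {s0, s1, s2, s3} has 4 states.

4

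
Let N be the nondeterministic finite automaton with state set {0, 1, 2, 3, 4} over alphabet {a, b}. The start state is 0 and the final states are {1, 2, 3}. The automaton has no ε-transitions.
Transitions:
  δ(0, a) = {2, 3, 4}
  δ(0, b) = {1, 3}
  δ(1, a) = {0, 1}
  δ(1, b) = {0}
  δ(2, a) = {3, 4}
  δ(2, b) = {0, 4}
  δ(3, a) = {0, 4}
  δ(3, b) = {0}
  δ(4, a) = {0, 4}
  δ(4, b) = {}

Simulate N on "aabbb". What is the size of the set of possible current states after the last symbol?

3

Start: {0}
read a: {2, 3, 4}
read a: {0, 3, 4}
read b: {0, 1, 3}
read b: {0, 1, 3}
read b: {0, 1, 3}
Final reachable set {0, 1, 3} has 3 states.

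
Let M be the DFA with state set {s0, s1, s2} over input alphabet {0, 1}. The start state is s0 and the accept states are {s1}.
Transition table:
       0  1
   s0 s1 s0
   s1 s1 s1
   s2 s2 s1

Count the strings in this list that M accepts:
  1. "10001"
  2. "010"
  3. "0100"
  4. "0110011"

4

"10001": accepted
"010": accepted
"0100": accepted
"0110011": accepted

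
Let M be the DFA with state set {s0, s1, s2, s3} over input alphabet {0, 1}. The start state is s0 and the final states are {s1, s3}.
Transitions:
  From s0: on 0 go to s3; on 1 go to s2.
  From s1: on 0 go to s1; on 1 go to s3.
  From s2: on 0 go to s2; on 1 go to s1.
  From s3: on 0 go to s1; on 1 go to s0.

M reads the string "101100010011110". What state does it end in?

s0 --1--> s2
s2 --0--> s2
s2 --1--> s1
s1 --1--> s3
s3 --0--> s1
s1 --0--> s1
s1 --0--> s1
s1 --1--> s3
s3 --0--> s1
s1 --0--> s1
s1 --1--> s3
s3 --1--> s0
s0 --1--> s2
s2 --1--> s1
s1 --0--> s1

s1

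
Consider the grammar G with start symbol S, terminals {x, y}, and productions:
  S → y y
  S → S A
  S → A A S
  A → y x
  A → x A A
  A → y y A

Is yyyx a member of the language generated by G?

yes

S ⇒ SA ⇒ yyA ⇒ yyyx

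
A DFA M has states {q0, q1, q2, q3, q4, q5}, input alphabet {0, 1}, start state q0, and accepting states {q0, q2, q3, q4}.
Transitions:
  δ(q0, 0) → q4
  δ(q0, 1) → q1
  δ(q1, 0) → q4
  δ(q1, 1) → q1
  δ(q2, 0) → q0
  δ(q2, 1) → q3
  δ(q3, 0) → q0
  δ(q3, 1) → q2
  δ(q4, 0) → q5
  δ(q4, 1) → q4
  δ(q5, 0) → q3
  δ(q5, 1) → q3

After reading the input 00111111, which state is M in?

q2

q0 --0--> q4
q4 --0--> q5
q5 --1--> q3
q3 --1--> q2
q2 --1--> q3
q3 --1--> q2
q2 --1--> q3
q3 --1--> q2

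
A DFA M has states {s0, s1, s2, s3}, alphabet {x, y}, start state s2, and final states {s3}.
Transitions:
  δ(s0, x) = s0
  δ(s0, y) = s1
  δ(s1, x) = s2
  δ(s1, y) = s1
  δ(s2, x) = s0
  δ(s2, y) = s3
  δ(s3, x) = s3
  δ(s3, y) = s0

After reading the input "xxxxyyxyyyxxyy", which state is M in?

s2 --x--> s0
s0 --x--> s0
s0 --x--> s0
s0 --x--> s0
s0 --y--> s1
s1 --y--> s1
s1 --x--> s2
s2 --y--> s3
s3 --y--> s0
s0 --y--> s1
s1 --x--> s2
s2 --x--> s0
s0 --y--> s1
s1 --y--> s1

s1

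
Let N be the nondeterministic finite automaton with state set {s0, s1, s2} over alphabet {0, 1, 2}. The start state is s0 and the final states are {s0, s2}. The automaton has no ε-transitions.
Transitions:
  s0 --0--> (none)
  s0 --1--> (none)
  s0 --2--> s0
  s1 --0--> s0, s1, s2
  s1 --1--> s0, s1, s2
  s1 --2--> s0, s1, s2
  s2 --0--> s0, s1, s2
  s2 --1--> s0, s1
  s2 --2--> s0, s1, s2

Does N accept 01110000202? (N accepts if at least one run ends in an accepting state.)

Start: {s0}
read 0: {}
The reachable set is empty and stays empty for the remaining 10 symbols.
Reachable ∩ accepting = {} — empty.

rejected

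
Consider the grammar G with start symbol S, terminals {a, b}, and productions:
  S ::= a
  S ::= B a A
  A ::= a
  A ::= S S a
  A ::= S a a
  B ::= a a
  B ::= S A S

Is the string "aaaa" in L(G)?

yes

S ⇒ BaA ⇒ aaaA ⇒ aaaa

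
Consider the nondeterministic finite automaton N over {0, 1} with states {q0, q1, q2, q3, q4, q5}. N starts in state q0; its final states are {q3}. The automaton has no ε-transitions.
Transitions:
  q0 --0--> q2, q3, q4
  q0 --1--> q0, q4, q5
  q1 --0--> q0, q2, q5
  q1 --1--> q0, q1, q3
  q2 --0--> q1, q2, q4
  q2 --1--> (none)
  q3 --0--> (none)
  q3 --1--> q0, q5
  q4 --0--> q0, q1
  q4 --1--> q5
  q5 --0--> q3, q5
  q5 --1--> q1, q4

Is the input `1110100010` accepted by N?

Start: {q0}
read 1: {q0, q4, q5}
read 1: {q0, q1, q4, q5}
read 1: {q0, q1, q3, q4, q5}
read 0: {q0, q1, q2, q3, q4, q5}
read 1: {q0, q1, q3, q4, q5}
read 0: {q0, q1, q2, q3, q4, q5}
read 0: {q0, q1, q2, q3, q4, q5}
read 0: {q0, q1, q2, q3, q4, q5}
read 1: {q0, q1, q3, q4, q5}
read 0: {q0, q1, q2, q3, q4, q5}
Reachable ∩ accepting = {q3} — nonempty.

accepted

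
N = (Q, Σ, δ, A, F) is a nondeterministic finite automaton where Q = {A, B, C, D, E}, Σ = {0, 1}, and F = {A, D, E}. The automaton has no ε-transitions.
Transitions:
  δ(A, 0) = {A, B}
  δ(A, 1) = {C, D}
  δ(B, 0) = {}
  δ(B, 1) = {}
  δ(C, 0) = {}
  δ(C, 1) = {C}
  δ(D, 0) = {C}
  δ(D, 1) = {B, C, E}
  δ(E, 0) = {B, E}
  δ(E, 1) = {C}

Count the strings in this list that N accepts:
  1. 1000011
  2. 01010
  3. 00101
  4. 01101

0

1000011: rejected
01010: rejected
00101: rejected
01101: rejected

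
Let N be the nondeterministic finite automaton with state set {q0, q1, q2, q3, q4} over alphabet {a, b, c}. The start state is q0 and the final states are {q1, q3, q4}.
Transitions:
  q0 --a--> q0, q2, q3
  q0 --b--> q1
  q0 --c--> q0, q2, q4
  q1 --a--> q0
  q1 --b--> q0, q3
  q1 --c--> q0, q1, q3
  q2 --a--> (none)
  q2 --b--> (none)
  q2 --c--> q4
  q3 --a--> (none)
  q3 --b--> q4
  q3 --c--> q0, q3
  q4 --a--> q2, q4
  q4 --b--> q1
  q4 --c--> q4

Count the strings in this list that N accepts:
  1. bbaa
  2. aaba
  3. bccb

3

bbaa: accepted
aaba: accepted
bccb: accepted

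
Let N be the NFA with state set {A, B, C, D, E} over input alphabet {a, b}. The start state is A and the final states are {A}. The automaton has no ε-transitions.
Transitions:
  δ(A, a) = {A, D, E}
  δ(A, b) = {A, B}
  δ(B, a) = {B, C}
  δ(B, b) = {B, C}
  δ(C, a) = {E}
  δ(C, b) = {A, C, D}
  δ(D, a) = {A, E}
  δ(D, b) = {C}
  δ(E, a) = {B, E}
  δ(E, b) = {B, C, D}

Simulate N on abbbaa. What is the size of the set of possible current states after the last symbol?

5

Start: {A}
read a: {A, D, E}
read b: {A, B, C, D}
read b: {A, B, C, D}
read b: {A, B, C, D}
read a: {A, B, C, D, E}
read a: {A, B, C, D, E}
Final reachable set {A, B, C, D, E} has 5 states.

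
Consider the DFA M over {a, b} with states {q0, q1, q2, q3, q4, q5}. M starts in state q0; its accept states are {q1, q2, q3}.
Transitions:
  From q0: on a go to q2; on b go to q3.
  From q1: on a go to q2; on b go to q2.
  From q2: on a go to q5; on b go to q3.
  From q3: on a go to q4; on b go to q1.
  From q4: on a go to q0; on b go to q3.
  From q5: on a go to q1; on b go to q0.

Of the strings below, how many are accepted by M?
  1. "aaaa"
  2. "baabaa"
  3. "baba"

1

"aaaa": accepted
"baabaa": rejected
"baba": rejected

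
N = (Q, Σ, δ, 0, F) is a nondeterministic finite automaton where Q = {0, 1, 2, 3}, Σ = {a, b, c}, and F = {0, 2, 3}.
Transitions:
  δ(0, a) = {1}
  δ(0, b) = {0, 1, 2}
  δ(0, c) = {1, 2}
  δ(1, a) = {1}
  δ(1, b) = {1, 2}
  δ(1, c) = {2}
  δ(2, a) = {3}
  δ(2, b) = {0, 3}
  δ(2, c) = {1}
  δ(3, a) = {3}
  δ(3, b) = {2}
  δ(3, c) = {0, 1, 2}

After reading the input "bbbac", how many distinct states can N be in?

Start: {0}
read b: {0, 1, 2}
read b: {0, 1, 2, 3}
read b: {0, 1, 2, 3}
read a: {1, 3}
read c: {0, 1, 2}
Final reachable set {0, 1, 2} has 3 states.

3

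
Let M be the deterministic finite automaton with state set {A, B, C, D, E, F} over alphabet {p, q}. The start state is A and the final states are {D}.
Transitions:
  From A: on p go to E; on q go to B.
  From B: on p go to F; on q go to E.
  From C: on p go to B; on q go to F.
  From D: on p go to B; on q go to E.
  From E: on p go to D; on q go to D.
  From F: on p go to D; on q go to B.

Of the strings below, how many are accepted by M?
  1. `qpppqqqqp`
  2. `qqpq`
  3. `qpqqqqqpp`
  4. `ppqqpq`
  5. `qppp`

`qpppqqqqp`: rejected
`qqpq`: rejected
`qpqqqqqpp`: rejected
`ppqqpq`: rejected
`qppp`: rejected

0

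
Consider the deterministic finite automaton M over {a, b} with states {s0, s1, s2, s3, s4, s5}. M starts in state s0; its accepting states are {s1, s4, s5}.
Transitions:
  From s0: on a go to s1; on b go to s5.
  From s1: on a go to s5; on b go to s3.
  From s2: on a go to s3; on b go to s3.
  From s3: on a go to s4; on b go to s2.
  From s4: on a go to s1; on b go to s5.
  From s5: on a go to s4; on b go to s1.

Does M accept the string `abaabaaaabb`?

accepted

s0 --a--> s1
s1 --b--> s3
s3 --a--> s4
s4 --a--> s1
s1 --b--> s3
s3 --a--> s4
s4 --a--> s1
s1 --a--> s5
s5 --a--> s4
s4 --b--> s5
s5 --b--> s1
End in state s1, which is an accepting state.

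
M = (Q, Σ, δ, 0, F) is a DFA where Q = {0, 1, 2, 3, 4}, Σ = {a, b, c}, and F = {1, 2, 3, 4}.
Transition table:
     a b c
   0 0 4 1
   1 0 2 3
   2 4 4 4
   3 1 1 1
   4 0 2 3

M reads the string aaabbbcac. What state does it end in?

0 --a--> 0
0 --a--> 0
0 --a--> 0
0 --b--> 4
4 --b--> 2
2 --b--> 4
4 --c--> 3
3 --a--> 1
1 --c--> 3

3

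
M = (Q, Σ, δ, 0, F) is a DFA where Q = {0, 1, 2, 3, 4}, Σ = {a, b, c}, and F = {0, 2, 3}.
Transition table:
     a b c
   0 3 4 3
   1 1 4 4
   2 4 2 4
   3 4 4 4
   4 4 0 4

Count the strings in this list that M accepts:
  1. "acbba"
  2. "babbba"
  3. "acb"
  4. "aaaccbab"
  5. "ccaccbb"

"acbba": rejected
"babbba": accepted
"acb": accepted
"aaaccbab": rejected
"ccaccbb": rejected

2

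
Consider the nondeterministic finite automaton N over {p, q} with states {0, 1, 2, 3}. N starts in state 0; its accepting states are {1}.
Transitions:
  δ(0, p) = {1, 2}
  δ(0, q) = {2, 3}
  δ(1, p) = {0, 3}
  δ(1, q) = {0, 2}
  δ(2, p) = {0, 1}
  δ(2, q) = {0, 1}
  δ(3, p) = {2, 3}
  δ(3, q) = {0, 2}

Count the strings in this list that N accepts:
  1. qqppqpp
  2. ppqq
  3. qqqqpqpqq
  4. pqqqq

4

qqppqpp: accepted
ppqq: accepted
qqqqpqpqq: accepted
pqqqq: accepted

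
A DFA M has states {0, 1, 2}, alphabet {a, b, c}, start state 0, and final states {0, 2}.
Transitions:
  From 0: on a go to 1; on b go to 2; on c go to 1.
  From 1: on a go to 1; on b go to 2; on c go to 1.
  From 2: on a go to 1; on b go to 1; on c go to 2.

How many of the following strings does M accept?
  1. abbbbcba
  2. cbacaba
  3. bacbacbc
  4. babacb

2

abbbbcba: rejected
cbacaba: rejected
bacbacbc: accepted
babacb: accepted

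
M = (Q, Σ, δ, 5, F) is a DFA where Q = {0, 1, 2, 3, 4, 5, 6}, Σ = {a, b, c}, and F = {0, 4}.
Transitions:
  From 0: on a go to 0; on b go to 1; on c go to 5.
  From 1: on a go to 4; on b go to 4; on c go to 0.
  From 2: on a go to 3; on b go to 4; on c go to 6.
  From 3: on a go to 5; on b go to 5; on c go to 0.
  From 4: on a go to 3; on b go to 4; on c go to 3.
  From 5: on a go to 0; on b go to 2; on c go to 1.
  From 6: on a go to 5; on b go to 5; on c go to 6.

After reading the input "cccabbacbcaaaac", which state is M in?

5

5 --c--> 1
1 --c--> 0
0 --c--> 5
5 --a--> 0
0 --b--> 1
1 --b--> 4
4 --a--> 3
3 --c--> 0
0 --b--> 1
1 --c--> 0
0 --a--> 0
0 --a--> 0
0 --a--> 0
0 --a--> 0
0 --c--> 5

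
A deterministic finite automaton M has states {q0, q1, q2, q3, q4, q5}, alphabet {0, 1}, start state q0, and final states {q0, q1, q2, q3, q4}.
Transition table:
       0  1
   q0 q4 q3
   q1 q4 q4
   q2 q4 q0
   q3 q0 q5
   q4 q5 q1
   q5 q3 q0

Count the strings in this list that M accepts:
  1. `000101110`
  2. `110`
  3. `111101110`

`000101110`: accepted
`110`: accepted
`111101110`: accepted

3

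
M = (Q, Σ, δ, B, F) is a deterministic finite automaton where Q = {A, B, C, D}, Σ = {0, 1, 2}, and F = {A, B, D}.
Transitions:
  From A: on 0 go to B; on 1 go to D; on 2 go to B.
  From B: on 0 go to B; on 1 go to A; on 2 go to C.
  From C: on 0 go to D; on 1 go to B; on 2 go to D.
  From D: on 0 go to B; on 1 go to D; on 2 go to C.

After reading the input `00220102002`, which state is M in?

B --0--> B
B --0--> B
B --2--> C
C --2--> D
D --0--> B
B --1--> A
A --0--> B
B --2--> C
C --0--> D
D --0--> B
B --2--> C

C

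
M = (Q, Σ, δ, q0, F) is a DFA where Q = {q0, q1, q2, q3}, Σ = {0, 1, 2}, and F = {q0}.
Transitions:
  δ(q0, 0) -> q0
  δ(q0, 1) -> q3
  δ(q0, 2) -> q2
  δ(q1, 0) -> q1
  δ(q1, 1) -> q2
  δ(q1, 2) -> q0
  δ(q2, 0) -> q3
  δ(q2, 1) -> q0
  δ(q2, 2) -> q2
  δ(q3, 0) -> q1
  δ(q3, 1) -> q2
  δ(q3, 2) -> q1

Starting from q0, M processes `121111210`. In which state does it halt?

q0 --1--> q3
q3 --2--> q1
q1 --1--> q2
q2 --1--> q0
q0 --1--> q3
q3 --1--> q2
q2 --2--> q2
q2 --1--> q0
q0 --0--> q0

q0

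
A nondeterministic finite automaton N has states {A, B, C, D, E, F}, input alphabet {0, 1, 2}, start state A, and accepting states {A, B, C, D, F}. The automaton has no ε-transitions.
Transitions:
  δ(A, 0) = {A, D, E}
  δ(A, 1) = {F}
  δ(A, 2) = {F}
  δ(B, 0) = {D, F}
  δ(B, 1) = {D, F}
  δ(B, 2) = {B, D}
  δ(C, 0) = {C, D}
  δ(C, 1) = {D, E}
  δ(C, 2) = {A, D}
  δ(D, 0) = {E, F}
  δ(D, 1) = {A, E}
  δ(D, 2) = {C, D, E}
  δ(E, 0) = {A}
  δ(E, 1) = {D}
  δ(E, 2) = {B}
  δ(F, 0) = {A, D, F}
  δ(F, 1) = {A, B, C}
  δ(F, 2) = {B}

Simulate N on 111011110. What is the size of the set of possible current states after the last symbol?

Start: {A}
read 1: {F}
read 1: {A, B, C}
read 1: {D, E, F}
read 0: {A, D, E, F}
read 1: {A, B, C, D, E, F}
read 1: {A, B, C, D, E, F}
read 1: {A, B, C, D, E, F}
read 1: {A, B, C, D, E, F}
read 0: {A, C, D, E, F}
Final reachable set {A, C, D, E, F} has 5 states.

5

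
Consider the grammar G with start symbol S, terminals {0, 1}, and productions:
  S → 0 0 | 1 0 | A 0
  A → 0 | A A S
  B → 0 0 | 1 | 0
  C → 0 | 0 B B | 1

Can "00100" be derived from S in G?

yes

S ⇒ A0 ⇒ AAS0 ⇒ 0AS0 ⇒ 00S0 ⇒ 00100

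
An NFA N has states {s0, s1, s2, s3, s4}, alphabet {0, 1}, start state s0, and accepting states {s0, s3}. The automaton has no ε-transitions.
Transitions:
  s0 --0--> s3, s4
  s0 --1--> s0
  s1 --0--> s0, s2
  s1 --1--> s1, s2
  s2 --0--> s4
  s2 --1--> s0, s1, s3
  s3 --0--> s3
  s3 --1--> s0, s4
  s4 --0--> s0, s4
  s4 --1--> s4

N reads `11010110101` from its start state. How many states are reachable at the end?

2

Start: {s0}
read 1: {s0}
read 1: {s0}
read 0: {s3, s4}
read 1: {s0, s4}
read 0: {s0, s3, s4}
read 1: {s0, s4}
read 1: {s0, s4}
read 0: {s0, s3, s4}
read 1: {s0, s4}
read 0: {s0, s3, s4}
read 1: {s0, s4}
Final reachable set {s0, s4} has 2 states.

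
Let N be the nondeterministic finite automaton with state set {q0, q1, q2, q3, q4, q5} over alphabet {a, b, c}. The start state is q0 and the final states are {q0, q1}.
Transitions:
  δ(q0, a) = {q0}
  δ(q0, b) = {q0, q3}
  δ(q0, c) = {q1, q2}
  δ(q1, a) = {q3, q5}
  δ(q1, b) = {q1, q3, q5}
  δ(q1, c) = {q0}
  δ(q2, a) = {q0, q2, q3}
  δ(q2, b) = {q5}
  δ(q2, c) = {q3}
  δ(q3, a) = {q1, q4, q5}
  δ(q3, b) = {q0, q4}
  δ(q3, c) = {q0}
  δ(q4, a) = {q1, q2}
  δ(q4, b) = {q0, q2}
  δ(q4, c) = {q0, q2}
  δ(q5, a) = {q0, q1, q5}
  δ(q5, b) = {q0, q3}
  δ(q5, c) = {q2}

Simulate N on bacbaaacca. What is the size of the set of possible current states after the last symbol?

Start: {q0}
read b: {q0, q3}
read a: {q0, q1, q4, q5}
read c: {q0, q1, q2}
read b: {q0, q1, q3, q5}
read a: {q0, q1, q3, q4, q5}
read a: {q0, q1, q2, q3, q4, q5}
read a: {q0, q1, q2, q3, q4, q5}
read c: {q0, q1, q2, q3}
read c: {q0, q1, q2, q3}
read a: {q0, q1, q2, q3, q4, q5}
Final reachable set {q0, q1, q2, q3, q4, q5} has 6 states.

6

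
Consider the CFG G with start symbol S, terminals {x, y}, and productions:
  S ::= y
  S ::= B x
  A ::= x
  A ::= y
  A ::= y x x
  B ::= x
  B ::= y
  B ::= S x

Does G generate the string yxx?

S ⇒ Bx ⇒ Sxx ⇒ yxx

yes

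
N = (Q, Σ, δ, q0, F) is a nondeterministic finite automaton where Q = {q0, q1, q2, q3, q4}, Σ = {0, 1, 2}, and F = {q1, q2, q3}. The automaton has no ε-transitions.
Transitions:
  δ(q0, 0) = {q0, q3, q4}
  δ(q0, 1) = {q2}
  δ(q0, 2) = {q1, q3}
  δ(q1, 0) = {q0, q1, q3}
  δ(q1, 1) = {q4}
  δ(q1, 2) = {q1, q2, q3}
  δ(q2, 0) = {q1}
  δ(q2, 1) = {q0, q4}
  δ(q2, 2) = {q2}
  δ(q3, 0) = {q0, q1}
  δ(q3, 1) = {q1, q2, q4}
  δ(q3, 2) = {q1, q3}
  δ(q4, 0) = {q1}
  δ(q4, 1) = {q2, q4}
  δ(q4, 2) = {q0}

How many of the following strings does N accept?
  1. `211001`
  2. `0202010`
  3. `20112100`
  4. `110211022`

`211001`: accepted
`0202010`: accepted
`20112100`: accepted
`110211022`: accepted

4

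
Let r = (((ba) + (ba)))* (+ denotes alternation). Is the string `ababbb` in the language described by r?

no

ababbb cannot be split into zero or more pieces each matching ((ba)+(ba)).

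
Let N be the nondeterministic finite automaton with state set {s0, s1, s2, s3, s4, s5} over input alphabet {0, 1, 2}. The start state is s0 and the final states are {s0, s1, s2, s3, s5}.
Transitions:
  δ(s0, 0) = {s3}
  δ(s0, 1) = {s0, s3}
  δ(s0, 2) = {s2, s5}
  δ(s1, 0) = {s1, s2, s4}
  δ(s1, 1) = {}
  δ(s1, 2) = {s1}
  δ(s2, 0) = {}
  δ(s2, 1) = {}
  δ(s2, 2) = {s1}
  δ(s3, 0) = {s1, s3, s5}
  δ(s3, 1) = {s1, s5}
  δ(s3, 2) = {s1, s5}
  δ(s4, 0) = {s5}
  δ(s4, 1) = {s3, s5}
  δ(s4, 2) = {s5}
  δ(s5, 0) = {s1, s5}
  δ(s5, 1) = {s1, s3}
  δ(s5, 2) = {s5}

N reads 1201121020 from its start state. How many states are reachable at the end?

Start: {s0}
read 1: {s0, s3}
read 2: {s1, s2, s5}
read 0: {s1, s2, s4, s5}
read 1: {s1, s3, s5}
read 1: {s1, s3, s5}
read 2: {s1, s5}
read 1: {s1, s3}
read 0: {s1, s2, s3, s4, s5}
read 2: {s1, s5}
read 0: {s1, s2, s4, s5}
Final reachable set {s1, s2, s4, s5} has 4 states.

4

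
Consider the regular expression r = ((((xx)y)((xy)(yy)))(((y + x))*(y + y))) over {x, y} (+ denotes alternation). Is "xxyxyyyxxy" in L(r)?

yes

Split as xxyxyyy·xxy: (((xx)y)((xy)(yy))) matches xxyxyyy and (((y+x))*(y+y)) matches xxy.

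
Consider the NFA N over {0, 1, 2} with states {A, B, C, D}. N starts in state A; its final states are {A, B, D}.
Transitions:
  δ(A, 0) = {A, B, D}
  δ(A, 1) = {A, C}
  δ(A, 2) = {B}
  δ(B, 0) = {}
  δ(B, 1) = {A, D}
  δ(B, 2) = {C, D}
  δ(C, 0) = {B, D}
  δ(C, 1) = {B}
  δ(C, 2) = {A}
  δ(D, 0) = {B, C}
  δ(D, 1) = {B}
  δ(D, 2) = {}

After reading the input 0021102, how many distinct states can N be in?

Start: {A}
read 0: {A, B, D}
read 0: {A, B, C, D}
read 2: {A, B, C, D}
read 1: {A, B, C, D}
read 1: {A, B, C, D}
read 0: {A, B, C, D}
read 2: {A, B, C, D}
Final reachable set {A, B, C, D} has 4 states.

4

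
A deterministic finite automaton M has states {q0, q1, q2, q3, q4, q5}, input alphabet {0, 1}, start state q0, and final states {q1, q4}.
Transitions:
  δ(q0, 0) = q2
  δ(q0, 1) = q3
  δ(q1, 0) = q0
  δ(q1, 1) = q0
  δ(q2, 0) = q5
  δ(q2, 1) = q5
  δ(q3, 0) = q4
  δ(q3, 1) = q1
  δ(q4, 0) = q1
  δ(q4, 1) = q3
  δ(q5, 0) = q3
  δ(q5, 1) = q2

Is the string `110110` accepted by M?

rejected

q0 --1--> q3
q3 --1--> q1
q1 --0--> q0
q0 --1--> q3
q3 --1--> q1
q1 --0--> q0
End in state q0, which is not an accepting state.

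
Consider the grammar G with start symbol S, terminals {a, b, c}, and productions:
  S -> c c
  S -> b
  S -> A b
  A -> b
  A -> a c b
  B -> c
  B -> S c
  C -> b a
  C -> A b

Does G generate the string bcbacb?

no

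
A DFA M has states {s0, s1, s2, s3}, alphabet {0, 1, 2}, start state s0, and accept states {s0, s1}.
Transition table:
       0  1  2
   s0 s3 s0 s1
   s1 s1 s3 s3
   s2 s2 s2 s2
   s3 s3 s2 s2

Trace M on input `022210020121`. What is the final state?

s2

s0 --0--> s3
s3 --2--> s2
s2 --2--> s2
s2 --2--> s2
s2 --1--> s2
s2 --0--> s2
s2 --0--> s2
s2 --2--> s2
s2 --0--> s2
s2 --1--> s2
s2 --2--> s2
s2 --1--> s2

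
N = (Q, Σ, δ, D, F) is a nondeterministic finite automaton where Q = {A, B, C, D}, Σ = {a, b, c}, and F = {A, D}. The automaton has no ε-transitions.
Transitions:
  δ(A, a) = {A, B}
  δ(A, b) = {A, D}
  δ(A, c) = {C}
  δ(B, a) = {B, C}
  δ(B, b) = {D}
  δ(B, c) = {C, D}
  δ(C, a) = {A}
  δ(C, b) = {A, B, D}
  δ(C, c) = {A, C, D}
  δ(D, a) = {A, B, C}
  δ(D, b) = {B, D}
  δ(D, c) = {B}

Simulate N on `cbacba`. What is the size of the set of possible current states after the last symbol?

3

Start: {D}
read c: {B}
read b: {D}
read a: {A, B, C}
read c: {A, C, D}
read b: {A, B, D}
read a: {A, B, C}
Final reachable set {A, B, C} has 3 states.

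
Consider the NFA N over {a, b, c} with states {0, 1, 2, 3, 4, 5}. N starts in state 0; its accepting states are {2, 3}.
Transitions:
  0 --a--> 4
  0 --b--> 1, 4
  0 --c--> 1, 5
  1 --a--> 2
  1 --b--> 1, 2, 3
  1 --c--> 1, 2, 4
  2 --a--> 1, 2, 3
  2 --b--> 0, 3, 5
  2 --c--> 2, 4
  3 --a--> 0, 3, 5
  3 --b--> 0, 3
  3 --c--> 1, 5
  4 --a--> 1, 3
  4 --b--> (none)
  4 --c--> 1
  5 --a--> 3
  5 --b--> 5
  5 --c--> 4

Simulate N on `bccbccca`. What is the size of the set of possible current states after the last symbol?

Start: {0}
read b: {1, 4}
read c: {1, 2, 4}
read c: {1, 2, 4}
read b: {0, 1, 2, 3, 5}
read c: {1, 2, 4, 5}
read c: {1, 2, 4}
read c: {1, 2, 4}
read a: {1, 2, 3}
Final reachable set {1, 2, 3} has 3 states.

3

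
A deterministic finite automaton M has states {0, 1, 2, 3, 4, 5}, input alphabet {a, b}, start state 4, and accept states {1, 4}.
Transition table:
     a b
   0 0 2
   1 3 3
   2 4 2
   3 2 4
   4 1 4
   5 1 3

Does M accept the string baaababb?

accepted

4 --b--> 4
4 --a--> 1
1 --a--> 3
3 --a--> 2
2 --b--> 2
2 --a--> 4
4 --b--> 4
4 --b--> 4
End in state 4, which is an accepting state.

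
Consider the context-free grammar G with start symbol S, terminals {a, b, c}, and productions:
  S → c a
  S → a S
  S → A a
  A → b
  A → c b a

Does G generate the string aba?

yes

S ⇒ aS ⇒ aAa ⇒ aba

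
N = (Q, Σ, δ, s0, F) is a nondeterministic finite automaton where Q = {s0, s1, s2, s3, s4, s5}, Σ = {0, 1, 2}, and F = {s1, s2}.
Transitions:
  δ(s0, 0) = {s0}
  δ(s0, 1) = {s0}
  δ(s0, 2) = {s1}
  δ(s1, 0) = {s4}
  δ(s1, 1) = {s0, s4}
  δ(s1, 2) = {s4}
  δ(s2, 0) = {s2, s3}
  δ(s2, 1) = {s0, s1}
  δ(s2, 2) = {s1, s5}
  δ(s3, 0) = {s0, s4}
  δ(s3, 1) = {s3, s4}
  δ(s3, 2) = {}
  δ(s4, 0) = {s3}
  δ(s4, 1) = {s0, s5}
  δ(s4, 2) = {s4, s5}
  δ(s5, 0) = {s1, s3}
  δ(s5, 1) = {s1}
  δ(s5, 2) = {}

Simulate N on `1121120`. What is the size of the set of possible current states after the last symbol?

1

Start: {s0}
read 1: {s0}
read 1: {s0}
read 2: {s1}
read 1: {s0, s4}
read 1: {s0, s5}
read 2: {s1}
read 0: {s4}
Final reachable set {s4} has 1 state.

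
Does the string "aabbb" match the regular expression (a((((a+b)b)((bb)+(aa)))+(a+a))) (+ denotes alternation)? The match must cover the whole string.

Split as a·abbb: a matches a and ((((a+b)b)((bb)+(aa)))+(a+a)) matches abbb.

yes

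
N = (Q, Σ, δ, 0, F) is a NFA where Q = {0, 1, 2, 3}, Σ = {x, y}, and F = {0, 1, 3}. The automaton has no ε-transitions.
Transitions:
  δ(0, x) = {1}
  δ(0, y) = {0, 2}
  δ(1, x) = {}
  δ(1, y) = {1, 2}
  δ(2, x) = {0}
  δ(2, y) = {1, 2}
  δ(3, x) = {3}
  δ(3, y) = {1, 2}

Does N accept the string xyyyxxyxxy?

accepted

Start: {0}
read x: {1}
read y: {1, 2}
read y: {1, 2}
read y: {1, 2}
read x: {0}
read x: {1}
read y: {1, 2}
read x: {0}
read x: {1}
read y: {1, 2}
Reachable ∩ accepting = {1} — nonempty.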